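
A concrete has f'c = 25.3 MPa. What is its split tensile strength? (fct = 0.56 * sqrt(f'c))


fct = 0.56 * sqrt(25.3)
= 0.56 * 5.03
= 2.817 MPa

2.817


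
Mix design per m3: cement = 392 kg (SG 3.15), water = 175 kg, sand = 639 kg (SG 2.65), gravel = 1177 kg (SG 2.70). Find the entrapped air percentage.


Vol cement = 392 / (3.15 * 1000) = 0.124444 m3
Vol water = 175 / 1000 = 0.175 m3
Vol sand = 639 / (2.65 * 1000) = 0.241132 m3
Vol gravel = 1177 / (2.70 * 1000) = 0.435926 m3
Total solid + water volume = 0.976502 m3
Air = (1 - 0.976502) * 100 = 2.35%

2.35


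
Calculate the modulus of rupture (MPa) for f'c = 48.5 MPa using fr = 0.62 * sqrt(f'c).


fr = 0.62 * sqrt(48.5)
= 4.318 MPa

4.318


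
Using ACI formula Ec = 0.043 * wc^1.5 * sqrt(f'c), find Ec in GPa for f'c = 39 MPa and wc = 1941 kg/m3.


Ec = 0.043 * 1941^1.5 * sqrt(39) / 1000
= 22.96 GPa

22.96


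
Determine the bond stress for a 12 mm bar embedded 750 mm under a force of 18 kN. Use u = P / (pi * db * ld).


u = P / (pi * db * ld)
= 18 * 1000 / (pi * 12 * 750)
= 0.637 MPa

0.637


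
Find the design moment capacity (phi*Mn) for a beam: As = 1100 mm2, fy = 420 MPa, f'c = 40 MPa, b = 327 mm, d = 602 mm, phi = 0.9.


a = As * fy / (0.85 * f'c * b)
= 1100 * 420 / (0.85 * 40 * 327)
= 41.5542 mm
Mn = As * fy * (d - a/2) / 10^6
= 268.525 kN-m
phi*Mn = 0.9 * 268.525 = 241.67 kN-m

241.67


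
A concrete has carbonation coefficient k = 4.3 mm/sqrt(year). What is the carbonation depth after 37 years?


depth = k * sqrt(t)
= 4.3 * sqrt(37)
= 26.16 mm

26.16


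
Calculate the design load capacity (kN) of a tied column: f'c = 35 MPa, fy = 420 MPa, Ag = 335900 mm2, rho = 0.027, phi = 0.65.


Ast = rho * Ag = 0.027 * 335900 = 9069.3 mm2
phi*Pn = 0.65 * 0.80 * (0.85 * 35 * (335900 - 9069.3) + 420 * 9069.3) / 1000
= 7036.81 kN

7036.81


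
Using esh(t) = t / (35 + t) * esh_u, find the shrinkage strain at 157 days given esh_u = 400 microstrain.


esh(157) = 157 / (35 + 157) * 400
= 157 / 192 * 400
= 327.1 microstrain

327.1


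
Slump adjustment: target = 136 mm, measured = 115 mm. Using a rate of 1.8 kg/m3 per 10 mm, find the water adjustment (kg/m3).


Difference = 136 - 115 = 21 mm
Water adjustment = 21 * 1.8 / 10 = 3.8 kg/m3

3.8


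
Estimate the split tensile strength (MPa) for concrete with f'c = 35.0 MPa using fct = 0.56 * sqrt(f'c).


fct = 0.56 * sqrt(35.0)
= 0.56 * 5.916
= 3.313 MPa

3.313


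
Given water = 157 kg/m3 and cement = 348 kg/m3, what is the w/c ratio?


w/c = water / cement
w/c = 157 / 348 = 0.451

0.451


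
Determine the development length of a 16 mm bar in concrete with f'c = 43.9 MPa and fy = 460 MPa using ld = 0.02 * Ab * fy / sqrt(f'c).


Ab = pi * 16^2 / 4 = 201.062 mm2
ld = 0.02 * 201.062 * 460 / sqrt(43.9)
= 279.2 mm

279.2


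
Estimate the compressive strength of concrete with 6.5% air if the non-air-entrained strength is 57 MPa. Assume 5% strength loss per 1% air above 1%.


Strength loss = (6.5 - 1) * 5 = 27.5%
f'c = 57 * (1 - 27.5/100)
= 41.32 MPa

41.32


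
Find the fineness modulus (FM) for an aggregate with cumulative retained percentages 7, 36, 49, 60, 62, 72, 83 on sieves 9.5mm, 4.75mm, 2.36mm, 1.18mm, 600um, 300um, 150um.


FM = sum(cumulative % retained) / 100
= 369 / 100
= 3.69

3.69


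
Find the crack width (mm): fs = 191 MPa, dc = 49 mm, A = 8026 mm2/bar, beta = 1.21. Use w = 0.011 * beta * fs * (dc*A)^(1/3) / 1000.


w = 0.011 * beta * fs * (dc * A)^(1/3) / 1000
= 0.011 * 1.21 * 191 * (49 * 8026)^(1/3) / 1000
= 0.186 mm

0.186


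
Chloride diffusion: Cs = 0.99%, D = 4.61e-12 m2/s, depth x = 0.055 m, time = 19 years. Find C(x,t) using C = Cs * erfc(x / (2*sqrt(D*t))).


t_seconds = 19 * 365.25 * 24 * 3600 = 599594400.0 s
arg = 0.055 / (2 * sqrt(4.61e-12 * 599594400.0))
= 0.5231
erfc(0.5231) = 0.4595
C = 0.99 * 0.4595 = 0.4549%

0.4549


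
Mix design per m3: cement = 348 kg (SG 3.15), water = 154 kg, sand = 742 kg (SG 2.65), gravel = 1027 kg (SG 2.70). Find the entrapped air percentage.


Vol cement = 348 / (3.15 * 1000) = 0.110476 m3
Vol water = 154 / 1000 = 0.154 m3
Vol sand = 742 / (2.65 * 1000) = 0.28 m3
Vol gravel = 1027 / (2.70 * 1000) = 0.38037 m3
Total solid + water volume = 0.924847 m3
Air = (1 - 0.924847) * 100 = 7.52%

7.52


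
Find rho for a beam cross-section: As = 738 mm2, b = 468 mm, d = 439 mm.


rho = As / (b * d)
= 738 / (468 * 439)
= 0.0036

0.0036


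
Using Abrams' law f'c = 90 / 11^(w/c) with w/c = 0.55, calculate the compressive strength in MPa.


f'c = 90 / 11^0.55
= 90 / 3.739
= 24.07 MPa

24.07


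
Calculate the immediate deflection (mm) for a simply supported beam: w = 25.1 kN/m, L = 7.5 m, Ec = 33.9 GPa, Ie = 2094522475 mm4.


Convert: L = 7.5 m = 7500 mm, Ec = 33.9 GPa = 33900 MPa
delta = 5 * 25.1 * 7500^4 / (384 * 33900 * 2094522475)
= 14.56 mm

14.56


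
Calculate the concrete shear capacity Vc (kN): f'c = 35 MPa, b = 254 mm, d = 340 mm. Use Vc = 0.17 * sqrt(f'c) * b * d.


Vc = 0.17 * sqrt(35) * 254 * 340 / 1000
= 86.86 kN

86.86


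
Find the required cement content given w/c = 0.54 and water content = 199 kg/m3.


Cement = water / (w/c)
= 199 / 0.54
= 368.5 kg/m3

368.5


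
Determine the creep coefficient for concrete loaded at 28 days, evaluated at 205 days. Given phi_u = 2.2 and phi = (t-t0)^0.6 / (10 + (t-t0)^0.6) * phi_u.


dt = 205 - 28 = 177
phi = 177^0.6 / (10 + 177^0.6) * 2.2
= 1.519

1.519


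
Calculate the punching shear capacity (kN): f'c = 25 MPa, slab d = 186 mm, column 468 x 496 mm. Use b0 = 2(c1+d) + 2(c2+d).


b0 = 2*(468 + 186) + 2*(496 + 186) = 2672 mm
Vc = 0.33 * sqrt(25) * 2672 * 186 / 1000
= 820.04 kN

820.04


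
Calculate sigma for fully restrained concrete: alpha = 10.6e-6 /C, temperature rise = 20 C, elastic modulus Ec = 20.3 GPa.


sigma = alpha * dT * Ec
= 10.6e-6 * 20 * 20.3 * 1000
= 4.304 MPa

4.304


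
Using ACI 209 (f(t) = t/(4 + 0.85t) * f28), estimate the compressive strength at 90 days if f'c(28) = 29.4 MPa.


f(90) = 90 / (4 + 0.85 * 90) * 29.4
= 90 / 80.5 * 29.4
= 32.87 MPa

32.87


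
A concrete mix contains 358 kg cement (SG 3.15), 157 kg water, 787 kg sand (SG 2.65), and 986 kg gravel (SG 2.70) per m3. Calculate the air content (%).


Vol cement = 358 / (3.15 * 1000) = 0.113651 m3
Vol water = 157 / 1000 = 0.157 m3
Vol sand = 787 / (2.65 * 1000) = 0.296981 m3
Vol gravel = 986 / (2.70 * 1000) = 0.365185 m3
Total solid + water volume = 0.932817 m3
Air = (1 - 0.932817) * 100 = 6.72%

6.72


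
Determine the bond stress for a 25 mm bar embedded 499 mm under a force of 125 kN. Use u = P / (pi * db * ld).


u = P / (pi * db * ld)
= 125 * 1000 / (pi * 25 * 499)
= 3.189 MPa

3.189


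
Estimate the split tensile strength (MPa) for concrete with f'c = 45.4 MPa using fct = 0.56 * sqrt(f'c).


fct = 0.56 * sqrt(45.4)
= 0.56 * 6.738
= 3.773 MPa

3.773


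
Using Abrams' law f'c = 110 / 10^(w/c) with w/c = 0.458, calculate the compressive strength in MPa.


f'c = 110 / 10^0.458
= 110 / 2.871
= 38.32 MPa

38.32


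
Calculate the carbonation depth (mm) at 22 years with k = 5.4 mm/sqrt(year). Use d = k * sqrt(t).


depth = k * sqrt(t)
= 5.4 * sqrt(22)
= 25.33 mm

25.33


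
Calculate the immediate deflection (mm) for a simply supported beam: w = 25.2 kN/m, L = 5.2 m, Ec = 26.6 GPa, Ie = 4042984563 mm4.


Convert: L = 5.2 m = 5200 mm, Ec = 26.6 GPa = 26600 MPa
delta = 5 * 25.2 * 5200^4 / (384 * 26600 * 4042984563)
= 2.23 mm

2.23


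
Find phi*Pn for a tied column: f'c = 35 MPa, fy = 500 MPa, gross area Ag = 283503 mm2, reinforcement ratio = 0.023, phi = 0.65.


Ast = rho * Ag = 0.023 * 283503 = 6520.569 mm2
phi*Pn = 0.65 * 0.80 * (0.85 * 35 * (283503 - 6520.569) + 500 * 6520.569) / 1000
= 5980.27 kN

5980.27


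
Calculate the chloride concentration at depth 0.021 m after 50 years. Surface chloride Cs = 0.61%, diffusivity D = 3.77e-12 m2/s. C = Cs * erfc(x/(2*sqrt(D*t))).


t_seconds = 50 * 365.25 * 24 * 3600 = 1577880000.0 s
arg = 0.021 / (2 * sqrt(3.77e-12 * 1577880000.0))
= 0.1361
erfc(0.1361) = 0.8473
C = 0.61 * 0.8473 = 0.5169%

0.5169


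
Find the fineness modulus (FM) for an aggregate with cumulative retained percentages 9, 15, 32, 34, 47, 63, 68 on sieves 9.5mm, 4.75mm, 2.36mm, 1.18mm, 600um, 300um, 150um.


FM = sum(cumulative % retained) / 100
= 268 / 100
= 2.68

2.68


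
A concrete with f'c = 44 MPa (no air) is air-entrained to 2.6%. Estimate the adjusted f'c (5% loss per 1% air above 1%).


Strength loss = (2.6 - 1) * 5 = 8.0%
f'c = 44 * (1 - 8.0/100)
= 40.48 MPa

40.48


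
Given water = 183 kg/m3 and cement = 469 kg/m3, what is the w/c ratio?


w/c = water / cement
w/c = 183 / 469 = 0.39

0.39


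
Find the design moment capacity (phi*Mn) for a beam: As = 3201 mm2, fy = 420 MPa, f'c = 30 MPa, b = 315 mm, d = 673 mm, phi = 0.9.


a = As * fy / (0.85 * f'c * b)
= 3201 * 420 / (0.85 * 30 * 315)
= 167.3725 mm
Mn = As * fy * (d - a/2) / 10^6
= 792.2852 kN-m
phi*Mn = 0.9 * 792.2852 = 713.06 kN-m

713.06


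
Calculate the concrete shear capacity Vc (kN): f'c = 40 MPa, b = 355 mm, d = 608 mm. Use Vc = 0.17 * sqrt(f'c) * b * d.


Vc = 0.17 * sqrt(40) * 355 * 608 / 1000
= 232.07 kN

232.07


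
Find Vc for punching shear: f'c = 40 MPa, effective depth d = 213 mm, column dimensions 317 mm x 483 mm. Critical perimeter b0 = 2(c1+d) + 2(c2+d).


b0 = 2*(317 + 213) + 2*(483 + 213) = 2452 mm
Vc = 0.33 * sqrt(40) * 2452 * 213 / 1000
= 1090.04 kN

1090.04


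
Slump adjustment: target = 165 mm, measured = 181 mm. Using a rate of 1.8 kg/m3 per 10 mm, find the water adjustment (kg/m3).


Difference = 165 - 181 = -16 mm
Water adjustment = -16 * 1.8 / 10 = -2.9 kg/m3

-2.9


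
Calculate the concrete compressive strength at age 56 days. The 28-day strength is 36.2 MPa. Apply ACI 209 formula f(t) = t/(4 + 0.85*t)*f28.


f(56) = 56 / (4 + 0.85 * 56) * 36.2
= 56 / 51.6 * 36.2
= 39.29 MPa

39.29


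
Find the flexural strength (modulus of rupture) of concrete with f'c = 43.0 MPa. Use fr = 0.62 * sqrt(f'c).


fr = 0.62 * sqrt(43.0)
= 4.066 MPa

4.066


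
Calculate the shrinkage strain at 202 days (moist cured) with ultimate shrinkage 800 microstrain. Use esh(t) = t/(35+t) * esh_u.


esh(202) = 202 / (35 + 202) * 800
= 202 / 237 * 800
= 681.9 microstrain

681.9


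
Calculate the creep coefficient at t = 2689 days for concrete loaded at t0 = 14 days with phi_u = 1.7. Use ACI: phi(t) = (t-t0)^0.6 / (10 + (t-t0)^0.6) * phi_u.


dt = 2689 - 14 = 2675
phi = 2675^0.6 / (10 + 2675^0.6) * 1.7
= 1.563

1.563


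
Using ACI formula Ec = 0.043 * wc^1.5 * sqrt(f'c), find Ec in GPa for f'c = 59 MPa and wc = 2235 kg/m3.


Ec = 0.043 * 2235^1.5 * sqrt(59) / 1000
= 34.9 GPa

34.9


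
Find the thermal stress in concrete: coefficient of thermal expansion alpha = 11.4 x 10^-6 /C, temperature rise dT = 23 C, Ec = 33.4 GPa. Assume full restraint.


sigma = alpha * dT * Ec
= 11.4e-6 * 23 * 33.4 * 1000
= 8.757 MPa

8.757


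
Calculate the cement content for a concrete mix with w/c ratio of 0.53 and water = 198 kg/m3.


Cement = water / (w/c)
= 198 / 0.53
= 373.6 kg/m3

373.6


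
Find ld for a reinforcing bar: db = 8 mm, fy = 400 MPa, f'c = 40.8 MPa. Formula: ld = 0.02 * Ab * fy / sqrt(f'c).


Ab = pi * 8^2 / 4 = 50.265 mm2
ld = 0.02 * 50.265 * 400 / sqrt(40.8)
= 63.0 mm

63.0


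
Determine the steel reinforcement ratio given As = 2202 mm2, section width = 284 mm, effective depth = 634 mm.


rho = As / (b * d)
= 2202 / (284 * 634)
= 0.0122

0.0122


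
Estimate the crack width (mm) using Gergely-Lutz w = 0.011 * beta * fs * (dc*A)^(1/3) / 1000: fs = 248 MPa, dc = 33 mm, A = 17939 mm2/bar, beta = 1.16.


w = 0.011 * beta * fs * (dc * A)^(1/3) / 1000
= 0.011 * 1.16 * 248 * (33 * 17939)^(1/3) / 1000
= 0.266 mm

0.266


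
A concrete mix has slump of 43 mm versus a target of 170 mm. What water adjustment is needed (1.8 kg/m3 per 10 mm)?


Difference = 170 - 43 = 127 mm
Water adjustment = 127 * 1.8 / 10 = 22.9 kg/m3

22.9


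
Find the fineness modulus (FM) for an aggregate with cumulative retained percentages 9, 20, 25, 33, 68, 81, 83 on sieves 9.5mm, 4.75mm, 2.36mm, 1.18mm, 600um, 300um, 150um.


FM = sum(cumulative % retained) / 100
= 319 / 100
= 3.19

3.19


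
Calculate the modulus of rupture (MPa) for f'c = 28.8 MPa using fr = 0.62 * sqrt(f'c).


fr = 0.62 * sqrt(28.8)
= 3.327 MPa

3.327


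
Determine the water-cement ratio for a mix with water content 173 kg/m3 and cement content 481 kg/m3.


w/c = water / cement
w/c = 173 / 481 = 0.36

0.36


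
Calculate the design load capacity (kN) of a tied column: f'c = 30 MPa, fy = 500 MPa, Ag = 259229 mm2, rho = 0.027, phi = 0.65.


Ast = rho * Ag = 0.027 * 259229 = 6999.183 mm2
phi*Pn = 0.65 * 0.80 * (0.85 * 30 * (259229 - 6999.183) + 500 * 6999.183) / 1000
= 5164.35 kN

5164.35


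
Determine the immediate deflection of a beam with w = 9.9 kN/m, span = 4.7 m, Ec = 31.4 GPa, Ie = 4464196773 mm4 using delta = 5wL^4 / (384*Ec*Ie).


Convert: L = 4.7 m = 4700 mm, Ec = 31.4 GPa = 31400 MPa
delta = 5 * 9.9 * 4700^4 / (384 * 31400 * 4464196773)
= 0.45 mm

0.45


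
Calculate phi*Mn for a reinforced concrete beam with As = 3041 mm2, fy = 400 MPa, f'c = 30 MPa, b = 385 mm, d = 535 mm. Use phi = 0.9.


a = As * fy / (0.85 * f'c * b)
= 3041 * 400 / (0.85 * 30 * 385)
= 123.9012 mm
Mn = As * fy * (d - a/2) / 10^6
= 575.4173 kN-m
phi*Mn = 0.9 * 575.4173 = 517.88 kN-m

517.88


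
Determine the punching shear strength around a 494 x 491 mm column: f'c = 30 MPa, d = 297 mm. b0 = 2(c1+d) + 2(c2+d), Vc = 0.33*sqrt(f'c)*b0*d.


b0 = 2*(494 + 297) + 2*(491 + 297) = 3158 mm
Vc = 0.33 * sqrt(30) * 3158 * 297 / 1000
= 1695.29 kN

1695.29


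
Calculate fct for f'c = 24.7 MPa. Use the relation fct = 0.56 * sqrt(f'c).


fct = 0.56 * sqrt(24.7)
= 0.56 * 4.97
= 2.783 MPa

2.783


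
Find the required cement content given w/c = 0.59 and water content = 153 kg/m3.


Cement = water / (w/c)
= 153 / 0.59
= 259.3 kg/m3

259.3


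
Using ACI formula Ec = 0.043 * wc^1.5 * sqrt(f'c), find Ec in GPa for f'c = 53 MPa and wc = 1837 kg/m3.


Ec = 0.043 * 1837^1.5 * sqrt(53) / 1000
= 24.65 GPa

24.65


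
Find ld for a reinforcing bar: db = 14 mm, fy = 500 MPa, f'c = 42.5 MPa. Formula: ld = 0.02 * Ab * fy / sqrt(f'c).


Ab = pi * 14^2 / 4 = 153.938 mm2
ld = 0.02 * 153.938 * 500 / sqrt(42.5)
= 236.1 mm

236.1


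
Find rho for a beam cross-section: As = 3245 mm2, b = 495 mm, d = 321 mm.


rho = As / (b * d)
= 3245 / (495 * 321)
= 0.0204

0.0204


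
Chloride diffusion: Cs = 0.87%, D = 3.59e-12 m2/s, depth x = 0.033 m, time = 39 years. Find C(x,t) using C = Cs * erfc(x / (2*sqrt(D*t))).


t_seconds = 39 * 365.25 * 24 * 3600 = 1230746400.0 s
arg = 0.033 / (2 * sqrt(3.59e-12 * 1230746400.0))
= 0.2482
erfc(0.2482) = 0.7256
C = 0.87 * 0.7256 = 0.6312%

0.6312


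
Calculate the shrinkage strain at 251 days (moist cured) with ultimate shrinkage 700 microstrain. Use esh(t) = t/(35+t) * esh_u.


esh(251) = 251 / (35 + 251) * 700
= 251 / 286 * 700
= 614.3 microstrain

614.3


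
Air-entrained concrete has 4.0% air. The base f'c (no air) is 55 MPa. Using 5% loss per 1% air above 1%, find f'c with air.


Strength loss = (4.0 - 1) * 5 = 15.0%
f'c = 55 * (1 - 15.0/100)
= 46.75 MPa

46.75


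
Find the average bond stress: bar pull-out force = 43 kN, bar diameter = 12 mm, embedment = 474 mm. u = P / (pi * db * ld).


u = P / (pi * db * ld)
= 43 * 1000 / (pi * 12 * 474)
= 2.406 MPa

2.406


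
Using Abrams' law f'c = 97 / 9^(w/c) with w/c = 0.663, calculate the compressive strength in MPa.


f'c = 97 / 9^0.663
= 97 / 4.292
= 22.6 MPa

22.6


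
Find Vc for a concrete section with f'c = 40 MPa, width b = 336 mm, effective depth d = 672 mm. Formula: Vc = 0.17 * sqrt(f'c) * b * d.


Vc = 0.17 * sqrt(40) * 336 * 672 / 1000
= 242.77 kN

242.77


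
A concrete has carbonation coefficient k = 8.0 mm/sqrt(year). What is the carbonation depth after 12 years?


depth = k * sqrt(t)
= 8.0 * sqrt(12)
= 27.71 mm

27.71


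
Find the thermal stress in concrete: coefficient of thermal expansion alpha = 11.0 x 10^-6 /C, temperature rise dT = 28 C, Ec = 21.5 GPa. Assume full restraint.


sigma = alpha * dT * Ec
= 11.0e-6 * 28 * 21.5 * 1000
= 6.622 MPa

6.622


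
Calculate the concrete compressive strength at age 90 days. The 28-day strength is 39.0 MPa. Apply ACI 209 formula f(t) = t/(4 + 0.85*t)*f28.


f(90) = 90 / (4 + 0.85 * 90) * 39.0
= 90 / 80.5 * 39.0
= 43.6 MPa

43.6


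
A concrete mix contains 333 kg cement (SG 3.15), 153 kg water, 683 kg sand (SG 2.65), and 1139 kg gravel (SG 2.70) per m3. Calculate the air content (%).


Vol cement = 333 / (3.15 * 1000) = 0.105714 m3
Vol water = 153 / 1000 = 0.153 m3
Vol sand = 683 / (2.65 * 1000) = 0.257736 m3
Vol gravel = 1139 / (2.70 * 1000) = 0.421852 m3
Total solid + water volume = 0.938302 m3
Air = (1 - 0.938302) * 100 = 6.17%

6.17


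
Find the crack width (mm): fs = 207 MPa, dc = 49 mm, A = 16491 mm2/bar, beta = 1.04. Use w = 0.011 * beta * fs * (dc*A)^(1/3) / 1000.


w = 0.011 * beta * fs * (dc * A)^(1/3) / 1000
= 0.011 * 1.04 * 207 * (49 * 16491)^(1/3) / 1000
= 0.221 mm

0.221


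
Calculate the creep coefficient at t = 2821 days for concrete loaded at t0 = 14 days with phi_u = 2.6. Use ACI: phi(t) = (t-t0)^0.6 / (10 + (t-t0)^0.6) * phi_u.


dt = 2821 - 14 = 2807
phi = 2807^0.6 / (10 + 2807^0.6) * 2.6
= 2.396

2.396


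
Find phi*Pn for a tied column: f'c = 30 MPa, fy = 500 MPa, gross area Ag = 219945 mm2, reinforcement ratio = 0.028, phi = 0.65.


Ast = rho * Ag = 0.028 * 219945 = 6158.46 mm2
phi*Pn = 0.65 * 0.80 * (0.85 * 30 * (219945 - 6158.46) + 500 * 6158.46) / 1000
= 4436.01 kN

4436.01


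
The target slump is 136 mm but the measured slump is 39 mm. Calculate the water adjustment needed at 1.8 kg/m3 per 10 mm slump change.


Difference = 136 - 39 = 97 mm
Water adjustment = 97 * 1.8 / 10 = 17.5 kg/m3

17.5


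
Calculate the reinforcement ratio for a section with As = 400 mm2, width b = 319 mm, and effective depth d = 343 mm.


rho = As / (b * d)
= 400 / (319 * 343)
= 0.0037

0.0037


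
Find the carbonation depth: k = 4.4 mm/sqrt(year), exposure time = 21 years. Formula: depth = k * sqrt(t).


depth = k * sqrt(t)
= 4.4 * sqrt(21)
= 20.16 mm

20.16


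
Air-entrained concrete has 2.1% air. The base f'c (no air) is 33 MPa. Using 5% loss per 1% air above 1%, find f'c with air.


Strength loss = (2.1 - 1) * 5 = 5.5%
f'c = 33 * (1 - 5.5/100)
= 31.18 MPa

31.18


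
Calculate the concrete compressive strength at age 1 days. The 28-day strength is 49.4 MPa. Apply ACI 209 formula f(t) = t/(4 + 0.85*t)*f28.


f(1) = 1 / (4 + 0.85 * 1) * 49.4
= 1 / 4.85 * 49.4
= 10.19 MPa

10.19


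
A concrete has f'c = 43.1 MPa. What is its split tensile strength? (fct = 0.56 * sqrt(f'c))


fct = 0.56 * sqrt(43.1)
= 0.56 * 6.565
= 3.676 MPa

3.676


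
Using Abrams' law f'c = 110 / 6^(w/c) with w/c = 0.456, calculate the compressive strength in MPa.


f'c = 110 / 6^0.456
= 110 / 2.264
= 48.59 MPa

48.59


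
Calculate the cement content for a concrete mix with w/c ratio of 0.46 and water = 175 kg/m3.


Cement = water / (w/c)
= 175 / 0.46
= 380.4 kg/m3

380.4


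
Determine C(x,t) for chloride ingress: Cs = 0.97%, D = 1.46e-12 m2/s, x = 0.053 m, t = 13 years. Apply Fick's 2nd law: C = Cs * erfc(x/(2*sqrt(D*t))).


t_seconds = 13 * 365.25 * 24 * 3600 = 410248800.0 s
arg = 0.053 / (2 * sqrt(1.46e-12 * 410248800.0))
= 1.0828
erfc(1.0828) = 0.1257
C = 0.97 * 0.1257 = 0.1219%

0.1219


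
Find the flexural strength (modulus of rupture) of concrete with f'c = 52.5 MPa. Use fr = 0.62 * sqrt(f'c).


fr = 0.62 * sqrt(52.5)
= 4.492 MPa

4.492


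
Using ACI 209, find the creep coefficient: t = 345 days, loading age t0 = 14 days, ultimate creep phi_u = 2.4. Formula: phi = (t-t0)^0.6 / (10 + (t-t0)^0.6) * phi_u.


dt = 345 - 14 = 331
phi = 331^0.6 / (10 + 331^0.6) * 2.4
= 1.835

1.835


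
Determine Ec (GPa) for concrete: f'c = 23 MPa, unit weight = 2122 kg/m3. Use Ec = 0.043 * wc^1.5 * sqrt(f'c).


Ec = 0.043 * 2122^1.5 * sqrt(23) / 1000
= 20.16 GPa

20.16


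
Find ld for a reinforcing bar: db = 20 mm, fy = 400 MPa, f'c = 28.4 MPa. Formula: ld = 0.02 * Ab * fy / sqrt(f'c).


Ab = pi * 20^2 / 4 = 314.159 mm2
ld = 0.02 * 314.159 * 400 / sqrt(28.4)
= 471.6 mm

471.6


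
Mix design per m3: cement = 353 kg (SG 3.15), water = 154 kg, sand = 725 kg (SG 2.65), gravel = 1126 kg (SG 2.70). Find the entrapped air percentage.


Vol cement = 353 / (3.15 * 1000) = 0.112063 m3
Vol water = 154 / 1000 = 0.154 m3
Vol sand = 725 / (2.65 * 1000) = 0.273585 m3
Vol gravel = 1126 / (2.70 * 1000) = 0.417037 m3
Total solid + water volume = 0.956685 m3
Air = (1 - 0.956685) * 100 = 4.33%

4.33


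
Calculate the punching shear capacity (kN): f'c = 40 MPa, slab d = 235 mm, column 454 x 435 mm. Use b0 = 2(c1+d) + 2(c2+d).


b0 = 2*(454 + 235) + 2*(435 + 235) = 2718 mm
Vc = 0.33 * sqrt(40) * 2718 * 235 / 1000
= 1333.1 kN

1333.1


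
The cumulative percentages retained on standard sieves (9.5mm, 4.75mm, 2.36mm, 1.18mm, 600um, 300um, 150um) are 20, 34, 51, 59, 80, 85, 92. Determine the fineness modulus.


FM = sum(cumulative % retained) / 100
= 421 / 100
= 4.21

4.21


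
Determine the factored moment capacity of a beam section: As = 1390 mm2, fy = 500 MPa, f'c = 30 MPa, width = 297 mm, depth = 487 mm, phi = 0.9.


a = As * fy / (0.85 * f'c * b)
= 1390 * 500 / (0.85 * 30 * 297)
= 91.7673 mm
Mn = As * fy * (d - a/2) / 10^6
= 306.5758 kN-m
phi*Mn = 0.9 * 306.5758 = 275.92 kN-m

275.92


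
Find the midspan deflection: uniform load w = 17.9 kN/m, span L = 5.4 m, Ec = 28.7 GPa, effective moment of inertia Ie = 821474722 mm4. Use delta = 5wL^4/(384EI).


Convert: L = 5.4 m = 5400 mm, Ec = 28.7 GPa = 28700 MPa
delta = 5 * 17.9 * 5400^4 / (384 * 28700 * 821474722)
= 8.41 mm

8.41


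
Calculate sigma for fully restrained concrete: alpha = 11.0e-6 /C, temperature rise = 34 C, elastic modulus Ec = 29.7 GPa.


sigma = alpha * dT * Ec
= 11.0e-6 * 34 * 29.7 * 1000
= 11.108 MPa

11.108


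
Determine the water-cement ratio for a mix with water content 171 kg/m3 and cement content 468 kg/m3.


w/c = water / cement
w/c = 171 / 468 = 0.365

0.365


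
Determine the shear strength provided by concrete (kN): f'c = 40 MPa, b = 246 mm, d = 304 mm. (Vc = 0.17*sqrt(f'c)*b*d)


Vc = 0.17 * sqrt(40) * 246 * 304 / 1000
= 80.41 kN

80.41


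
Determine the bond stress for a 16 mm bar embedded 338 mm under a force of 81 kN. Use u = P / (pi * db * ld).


u = P / (pi * db * ld)
= 81 * 1000 / (pi * 16 * 338)
= 4.768 MPa

4.768


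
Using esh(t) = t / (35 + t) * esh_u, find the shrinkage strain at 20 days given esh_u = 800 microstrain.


esh(20) = 20 / (35 + 20) * 800
= 20 / 55 * 800
= 290.9 microstrain

290.9


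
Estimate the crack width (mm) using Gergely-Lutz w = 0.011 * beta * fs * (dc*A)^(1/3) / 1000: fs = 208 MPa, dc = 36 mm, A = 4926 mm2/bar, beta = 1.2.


w = 0.011 * beta * fs * (dc * A)^(1/3) / 1000
= 0.011 * 1.2 * 208 * (36 * 4926)^(1/3) / 1000
= 0.154 mm

0.154


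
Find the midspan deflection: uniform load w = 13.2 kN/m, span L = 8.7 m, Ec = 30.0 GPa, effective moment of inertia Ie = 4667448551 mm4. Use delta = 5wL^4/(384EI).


Convert: L = 8.7 m = 8700 mm, Ec = 30.0 GPa = 30000 MPa
delta = 5 * 13.2 * 8700^4 / (384 * 30000 * 4667448551)
= 7.03 mm

7.03


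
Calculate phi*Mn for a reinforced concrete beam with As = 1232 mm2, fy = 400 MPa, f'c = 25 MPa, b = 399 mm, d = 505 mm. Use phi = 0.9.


a = As * fy / (0.85 * f'c * b)
= 1232 * 400 / (0.85 * 25 * 399)
= 58.1218 mm
Mn = As * fy * (d - a/2) / 10^6
= 234.5428 kN-m
phi*Mn = 0.9 * 234.5428 = 211.09 kN-m

211.09


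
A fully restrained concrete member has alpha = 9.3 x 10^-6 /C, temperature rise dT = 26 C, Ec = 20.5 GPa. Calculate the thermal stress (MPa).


sigma = alpha * dT * Ec
= 9.3e-6 * 26 * 20.5 * 1000
= 4.957 MPa

4.957


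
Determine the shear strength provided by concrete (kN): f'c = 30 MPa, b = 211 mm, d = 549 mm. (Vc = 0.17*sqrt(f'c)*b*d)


Vc = 0.17 * sqrt(30) * 211 * 549 / 1000
= 107.86 kN

107.86


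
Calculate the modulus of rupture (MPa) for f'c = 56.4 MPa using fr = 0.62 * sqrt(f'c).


fr = 0.62 * sqrt(56.4)
= 4.656 MPa

4.656


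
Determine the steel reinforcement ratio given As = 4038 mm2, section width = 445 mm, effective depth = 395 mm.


rho = As / (b * d)
= 4038 / (445 * 395)
= 0.023

0.023


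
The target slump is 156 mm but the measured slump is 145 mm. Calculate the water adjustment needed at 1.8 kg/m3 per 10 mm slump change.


Difference = 156 - 145 = 11 mm
Water adjustment = 11 * 1.8 / 10 = 2.0 kg/m3

2.0


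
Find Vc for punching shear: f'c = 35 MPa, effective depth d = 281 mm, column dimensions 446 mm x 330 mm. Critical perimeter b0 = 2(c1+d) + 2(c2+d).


b0 = 2*(446 + 281) + 2*(330 + 281) = 2676 mm
Vc = 0.33 * sqrt(35) * 2676 * 281 / 1000
= 1468.05 kN

1468.05


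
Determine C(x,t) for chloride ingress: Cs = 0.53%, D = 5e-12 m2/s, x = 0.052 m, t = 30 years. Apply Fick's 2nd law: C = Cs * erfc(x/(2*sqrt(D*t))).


t_seconds = 30 * 365.25 * 24 * 3600 = 946728000.0 s
arg = 0.052 / (2 * sqrt(5e-12 * 946728000.0))
= 0.3779
erfc(0.3779) = 0.593
C = 0.53 * 0.593 = 0.3143%

0.3143


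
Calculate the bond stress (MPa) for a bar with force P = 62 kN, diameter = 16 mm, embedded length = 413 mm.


u = P / (pi * db * ld)
= 62 * 1000 / (pi * 16 * 413)
= 2.987 MPa

2.987


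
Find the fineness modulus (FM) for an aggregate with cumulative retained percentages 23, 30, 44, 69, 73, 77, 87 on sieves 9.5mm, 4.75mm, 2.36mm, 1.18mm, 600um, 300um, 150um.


FM = sum(cumulative % retained) / 100
= 403 / 100
= 4.03

4.03


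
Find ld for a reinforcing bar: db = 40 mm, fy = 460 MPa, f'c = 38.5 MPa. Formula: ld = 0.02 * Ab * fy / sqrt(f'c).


Ab = pi * 40^2 / 4 = 1256.637 mm2
ld = 0.02 * 1256.637 * 460 / sqrt(38.5)
= 1863.2 mm

1863.2


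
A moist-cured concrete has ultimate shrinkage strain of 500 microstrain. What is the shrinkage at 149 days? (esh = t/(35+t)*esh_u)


esh(149) = 149 / (35 + 149) * 500
= 149 / 184 * 500
= 404.9 microstrain

404.9


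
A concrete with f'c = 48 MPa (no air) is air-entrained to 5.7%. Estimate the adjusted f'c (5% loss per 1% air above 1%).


Strength loss = (5.7 - 1) * 5 = 23.5%
f'c = 48 * (1 - 23.5/100)
= 36.72 MPa

36.72


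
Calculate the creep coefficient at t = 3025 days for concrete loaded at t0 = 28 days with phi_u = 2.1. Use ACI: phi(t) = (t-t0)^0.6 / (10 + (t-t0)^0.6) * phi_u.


dt = 3025 - 28 = 2997
phi = 2997^0.6 / (10 + 2997^0.6) * 2.1
= 1.941

1.941


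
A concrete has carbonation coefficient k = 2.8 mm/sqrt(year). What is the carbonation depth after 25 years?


depth = k * sqrt(t)
= 2.8 * sqrt(25)
= 14.0 mm

14.0


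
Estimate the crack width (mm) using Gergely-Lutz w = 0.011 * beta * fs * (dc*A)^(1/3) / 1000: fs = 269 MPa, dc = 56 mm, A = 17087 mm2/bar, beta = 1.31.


w = 0.011 * beta * fs * (dc * A)^(1/3) / 1000
= 0.011 * 1.31 * 269 * (56 * 17087)^(1/3) / 1000
= 0.382 mm

0.382


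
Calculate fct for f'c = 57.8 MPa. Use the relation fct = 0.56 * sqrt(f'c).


fct = 0.56 * sqrt(57.8)
= 0.56 * 7.603
= 4.257 MPa

4.257


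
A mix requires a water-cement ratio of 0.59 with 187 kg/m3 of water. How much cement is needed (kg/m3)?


Cement = water / (w/c)
= 187 / 0.59
= 316.9 kg/m3

316.9


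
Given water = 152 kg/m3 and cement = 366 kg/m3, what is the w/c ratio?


w/c = water / cement
w/c = 152 / 366 = 0.415

0.415


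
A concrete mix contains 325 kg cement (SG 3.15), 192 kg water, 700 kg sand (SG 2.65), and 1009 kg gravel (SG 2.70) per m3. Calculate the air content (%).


Vol cement = 325 / (3.15 * 1000) = 0.103175 m3
Vol water = 192 / 1000 = 0.192 m3
Vol sand = 700 / (2.65 * 1000) = 0.264151 m3
Vol gravel = 1009 / (2.70 * 1000) = 0.373704 m3
Total solid + water volume = 0.933029 m3
Air = (1 - 0.933029) * 100 = 6.7%

6.7


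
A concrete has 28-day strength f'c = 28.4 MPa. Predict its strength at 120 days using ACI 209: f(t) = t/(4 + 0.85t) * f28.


f(120) = 120 / (4 + 0.85 * 120) * 28.4
= 120 / 106.0 * 28.4
= 32.15 MPa

32.15


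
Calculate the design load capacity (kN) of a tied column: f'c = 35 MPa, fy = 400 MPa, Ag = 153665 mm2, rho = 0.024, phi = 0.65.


Ast = rho * Ag = 0.024 * 153665 = 3687.96 mm2
phi*Pn = 0.65 * 0.80 * (0.85 * 35 * (153665 - 3687.96) + 400 * 3687.96) / 1000
= 3087.24 kN

3087.24


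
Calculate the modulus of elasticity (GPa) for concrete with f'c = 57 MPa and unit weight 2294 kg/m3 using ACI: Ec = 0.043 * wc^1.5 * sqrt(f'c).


Ec = 0.043 * 2294^1.5 * sqrt(57) / 1000
= 35.67 GPa

35.67


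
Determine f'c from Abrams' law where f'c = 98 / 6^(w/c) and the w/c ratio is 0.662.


f'c = 98 / 6^0.662
= 98 / 3.274
= 29.93 MPa

29.93


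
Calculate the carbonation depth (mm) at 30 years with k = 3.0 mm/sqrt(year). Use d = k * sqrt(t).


depth = k * sqrt(t)
= 3.0 * sqrt(30)
= 16.43 mm

16.43


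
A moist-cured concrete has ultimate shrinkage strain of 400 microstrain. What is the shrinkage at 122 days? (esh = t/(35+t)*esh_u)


esh(122) = 122 / (35 + 122) * 400
= 122 / 157 * 400
= 310.8 microstrain

310.8


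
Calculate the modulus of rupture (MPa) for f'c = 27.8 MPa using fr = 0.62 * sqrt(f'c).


fr = 0.62 * sqrt(27.8)
= 3.269 MPa

3.269


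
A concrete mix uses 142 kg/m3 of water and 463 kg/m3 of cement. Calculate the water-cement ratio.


w/c = water / cement
w/c = 142 / 463 = 0.307

0.307


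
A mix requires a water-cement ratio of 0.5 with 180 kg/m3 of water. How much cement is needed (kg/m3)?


Cement = water / (w/c)
= 180 / 0.5
= 360.0 kg/m3

360.0


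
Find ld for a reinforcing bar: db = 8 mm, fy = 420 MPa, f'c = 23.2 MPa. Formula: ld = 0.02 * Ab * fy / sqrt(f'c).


Ab = pi * 8^2 / 4 = 50.265 mm2
ld = 0.02 * 50.265 * 420 / sqrt(23.2)
= 87.7 mm

87.7


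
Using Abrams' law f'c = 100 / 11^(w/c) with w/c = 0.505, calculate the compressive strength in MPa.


f'c = 100 / 11^0.505
= 100 / 3.357
= 29.79 MPa

29.79


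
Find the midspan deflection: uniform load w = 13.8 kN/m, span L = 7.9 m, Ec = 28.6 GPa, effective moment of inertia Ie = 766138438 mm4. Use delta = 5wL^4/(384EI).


Convert: L = 7.9 m = 7900 mm, Ec = 28.6 GPa = 28600 MPa
delta = 5 * 13.8 * 7900^4 / (384 * 28600 * 766138438)
= 31.94 mm

31.94


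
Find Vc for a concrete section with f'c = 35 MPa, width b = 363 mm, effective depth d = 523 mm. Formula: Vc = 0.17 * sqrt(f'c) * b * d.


Vc = 0.17 * sqrt(35) * 363 * 523 / 1000
= 190.94 kN

190.94


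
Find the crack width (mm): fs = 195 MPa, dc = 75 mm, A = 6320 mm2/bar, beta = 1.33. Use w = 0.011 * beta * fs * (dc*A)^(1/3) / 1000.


w = 0.011 * beta * fs * (dc * A)^(1/3) / 1000
= 0.011 * 1.33 * 195 * (75 * 6320)^(1/3) / 1000
= 0.222 mm

0.222


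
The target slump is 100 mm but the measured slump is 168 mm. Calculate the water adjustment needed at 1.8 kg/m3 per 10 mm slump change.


Difference = 100 - 168 = -68 mm
Water adjustment = -68 * 1.8 / 10 = -12.2 kg/m3

-12.2


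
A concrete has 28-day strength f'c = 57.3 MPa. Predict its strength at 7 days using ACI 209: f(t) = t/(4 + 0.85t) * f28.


f(7) = 7 / (4 + 0.85 * 7) * 57.3
= 7 / 9.95 * 57.3
= 40.31 MPa

40.31


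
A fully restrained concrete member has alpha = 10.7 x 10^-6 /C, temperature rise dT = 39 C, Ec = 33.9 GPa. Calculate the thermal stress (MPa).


sigma = alpha * dT * Ec
= 10.7e-6 * 39 * 33.9 * 1000
= 14.146 MPa

14.146


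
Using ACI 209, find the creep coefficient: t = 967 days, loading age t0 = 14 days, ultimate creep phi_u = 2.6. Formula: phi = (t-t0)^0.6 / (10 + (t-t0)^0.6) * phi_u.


dt = 967 - 14 = 953
phi = 953^0.6 / (10 + 953^0.6) * 2.6
= 2.235

2.235


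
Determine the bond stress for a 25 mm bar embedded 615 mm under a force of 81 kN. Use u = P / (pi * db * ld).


u = P / (pi * db * ld)
= 81 * 1000 / (pi * 25 * 615)
= 1.677 MPa

1.677


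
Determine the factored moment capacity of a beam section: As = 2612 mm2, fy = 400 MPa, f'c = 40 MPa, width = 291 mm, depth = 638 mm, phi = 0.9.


a = As * fy / (0.85 * f'c * b)
= 2612 * 400 / (0.85 * 40 * 291)
= 105.5994 mm
Mn = As * fy * (d - a/2) / 10^6
= 611.4173 kN-m
phi*Mn = 0.9 * 611.4173 = 550.28 kN-m

550.28


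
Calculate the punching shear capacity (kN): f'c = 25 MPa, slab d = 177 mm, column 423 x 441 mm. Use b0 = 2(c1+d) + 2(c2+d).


b0 = 2*(423 + 177) + 2*(441 + 177) = 2436 mm
Vc = 0.33 * sqrt(25) * 2436 * 177 / 1000
= 711.43 kN

711.43


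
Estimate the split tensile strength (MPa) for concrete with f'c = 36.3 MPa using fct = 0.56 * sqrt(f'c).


fct = 0.56 * sqrt(36.3)
= 0.56 * 6.025
= 3.374 MPa

3.374


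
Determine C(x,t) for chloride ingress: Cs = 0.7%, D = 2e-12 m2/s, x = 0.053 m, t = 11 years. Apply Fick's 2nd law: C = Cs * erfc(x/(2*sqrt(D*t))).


t_seconds = 11 * 365.25 * 24 * 3600 = 347133600.0 s
arg = 0.053 / (2 * sqrt(2e-12 * 347133600.0))
= 1.0057
erfc(1.0057) = 0.1549
C = 0.7 * 0.1549 = 0.1085%

0.1085


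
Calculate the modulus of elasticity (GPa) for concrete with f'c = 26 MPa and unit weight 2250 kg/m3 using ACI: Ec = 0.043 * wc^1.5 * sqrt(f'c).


Ec = 0.043 * 2250^1.5 * sqrt(26) / 1000
= 23.4 GPa

23.4


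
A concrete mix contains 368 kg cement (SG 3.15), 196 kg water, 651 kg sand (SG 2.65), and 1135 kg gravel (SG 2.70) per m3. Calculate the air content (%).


Vol cement = 368 / (3.15 * 1000) = 0.116825 m3
Vol water = 196 / 1000 = 0.196 m3
Vol sand = 651 / (2.65 * 1000) = 0.24566 m3
Vol gravel = 1135 / (2.70 * 1000) = 0.42037 m3
Total solid + water volume = 0.978856 m3
Air = (1 - 0.978856) * 100 = 2.11%

2.11


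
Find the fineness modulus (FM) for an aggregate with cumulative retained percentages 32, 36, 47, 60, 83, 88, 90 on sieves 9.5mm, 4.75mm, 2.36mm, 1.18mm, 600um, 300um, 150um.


FM = sum(cumulative % retained) / 100
= 436 / 100
= 4.36

4.36


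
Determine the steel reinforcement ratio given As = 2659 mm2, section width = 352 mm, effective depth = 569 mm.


rho = As / (b * d)
= 2659 / (352 * 569)
= 0.0133

0.0133


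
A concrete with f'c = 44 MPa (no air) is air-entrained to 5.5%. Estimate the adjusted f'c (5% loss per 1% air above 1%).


Strength loss = (5.5 - 1) * 5 = 22.5%
f'c = 44 * (1 - 22.5/100)
= 34.1 MPa

34.1


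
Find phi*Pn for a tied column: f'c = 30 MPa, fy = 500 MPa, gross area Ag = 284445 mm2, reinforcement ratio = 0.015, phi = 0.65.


Ast = rho * Ag = 0.015 * 284445 = 4266.675 mm2
phi*Pn = 0.65 * 0.80 * (0.85 * 30 * (284445 - 4266.675) + 500 * 4266.675) / 1000
= 4824.5 kN

4824.5


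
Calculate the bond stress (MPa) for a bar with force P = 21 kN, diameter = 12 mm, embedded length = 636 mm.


u = P / (pi * db * ld)
= 21 * 1000 / (pi * 12 * 636)
= 0.876 MPa

0.876


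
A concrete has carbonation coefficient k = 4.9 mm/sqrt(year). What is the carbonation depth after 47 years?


depth = k * sqrt(t)
= 4.9 * sqrt(47)
= 33.59 mm

33.59


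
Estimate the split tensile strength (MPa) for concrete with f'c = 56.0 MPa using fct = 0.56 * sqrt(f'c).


fct = 0.56 * sqrt(56.0)
= 0.56 * 7.483
= 4.191 MPa

4.191


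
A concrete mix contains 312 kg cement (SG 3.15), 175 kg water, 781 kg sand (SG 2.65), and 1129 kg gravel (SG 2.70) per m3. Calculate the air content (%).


Vol cement = 312 / (3.15 * 1000) = 0.099048 m3
Vol water = 175 / 1000 = 0.175 m3
Vol sand = 781 / (2.65 * 1000) = 0.294717 m3
Vol gravel = 1129 / (2.70 * 1000) = 0.418148 m3
Total solid + water volume = 0.986913 m3
Air = (1 - 0.986913) * 100 = 1.31%

1.31


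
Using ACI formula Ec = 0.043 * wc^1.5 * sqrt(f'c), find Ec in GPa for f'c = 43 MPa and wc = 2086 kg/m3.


Ec = 0.043 * 2086^1.5 * sqrt(43) / 1000
= 26.86 GPa

26.86


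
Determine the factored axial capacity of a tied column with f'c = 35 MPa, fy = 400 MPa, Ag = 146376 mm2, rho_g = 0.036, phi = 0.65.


Ast = rho * Ag = 0.036 * 146376 = 5269.536 mm2
phi*Pn = 0.65 * 0.80 * (0.85 * 35 * (146376 - 5269.536) + 400 * 5269.536) / 1000
= 3278.98 kN

3278.98


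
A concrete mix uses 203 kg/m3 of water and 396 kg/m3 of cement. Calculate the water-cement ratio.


w/c = water / cement
w/c = 203 / 396 = 0.513

0.513


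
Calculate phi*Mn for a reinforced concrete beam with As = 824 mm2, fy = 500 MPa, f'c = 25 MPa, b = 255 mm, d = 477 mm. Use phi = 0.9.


a = As * fy / (0.85 * f'c * b)
= 824 * 500 / (0.85 * 25 * 255)
= 76.0323 mm
Mn = As * fy * (d - a/2) / 10^6
= 180.8613 kN-m
phi*Mn = 0.9 * 180.8613 = 162.78 kN-m

162.78


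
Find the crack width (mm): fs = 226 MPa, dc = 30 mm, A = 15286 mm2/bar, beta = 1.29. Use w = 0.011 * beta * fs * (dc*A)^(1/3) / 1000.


w = 0.011 * beta * fs * (dc * A)^(1/3) / 1000
= 0.011 * 1.29 * 226 * (30 * 15286)^(1/3) / 1000
= 0.247 mm

0.247


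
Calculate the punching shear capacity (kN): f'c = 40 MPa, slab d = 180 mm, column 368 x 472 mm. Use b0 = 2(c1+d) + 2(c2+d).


b0 = 2*(368 + 180) + 2*(472 + 180) = 2400 mm
Vc = 0.33 * sqrt(40) * 2400 * 180 / 1000
= 901.63 kN

901.63


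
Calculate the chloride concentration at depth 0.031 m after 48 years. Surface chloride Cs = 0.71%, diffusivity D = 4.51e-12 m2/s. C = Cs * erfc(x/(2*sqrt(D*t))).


t_seconds = 48 * 365.25 * 24 * 3600 = 1514764800.0 s
arg = 0.031 / (2 * sqrt(4.51e-12 * 1514764800.0))
= 0.1875
erfc(0.1875) = 0.7908
C = 0.71 * 0.7908 = 0.5615%

0.5615


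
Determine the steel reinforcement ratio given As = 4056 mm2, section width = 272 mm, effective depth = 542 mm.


rho = As / (b * d)
= 4056 / (272 * 542)
= 0.0275

0.0275


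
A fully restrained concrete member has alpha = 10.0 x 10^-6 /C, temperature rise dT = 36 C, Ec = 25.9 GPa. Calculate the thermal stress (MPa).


sigma = alpha * dT * Ec
= 10.0e-6 * 36 * 25.9 * 1000
= 9.324 MPa

9.324


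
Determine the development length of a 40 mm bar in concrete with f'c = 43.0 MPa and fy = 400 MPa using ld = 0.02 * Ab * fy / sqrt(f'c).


Ab = pi * 40^2 / 4 = 1256.637 mm2
ld = 0.02 * 1256.637 * 400 / sqrt(43.0)
= 1533.1 mm

1533.1


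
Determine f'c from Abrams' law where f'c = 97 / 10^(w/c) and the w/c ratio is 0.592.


f'c = 97 / 10^0.592
= 97 / 3.908
= 24.82 MPa

24.82


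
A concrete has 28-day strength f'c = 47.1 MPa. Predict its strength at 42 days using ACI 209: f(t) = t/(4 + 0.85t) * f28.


f(42) = 42 / (4 + 0.85 * 42) * 47.1
= 42 / 39.7 * 47.1
= 49.83 MPa

49.83


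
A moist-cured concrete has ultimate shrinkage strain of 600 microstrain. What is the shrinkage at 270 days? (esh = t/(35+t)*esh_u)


esh(270) = 270 / (35 + 270) * 600
= 270 / 305 * 600
= 531.1 microstrain

531.1


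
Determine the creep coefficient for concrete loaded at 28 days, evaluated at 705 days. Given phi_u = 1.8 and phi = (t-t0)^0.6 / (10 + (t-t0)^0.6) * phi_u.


dt = 705 - 28 = 677
phi = 677^0.6 / (10 + 677^0.6) * 1.8
= 1.5

1.5


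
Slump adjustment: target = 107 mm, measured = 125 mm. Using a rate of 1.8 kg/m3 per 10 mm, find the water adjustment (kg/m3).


Difference = 107 - 125 = -18 mm
Water adjustment = -18 * 1.8 / 10 = -3.2 kg/m3

-3.2


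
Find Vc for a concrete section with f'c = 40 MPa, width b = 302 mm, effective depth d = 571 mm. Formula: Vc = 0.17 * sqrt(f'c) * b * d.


Vc = 0.17 * sqrt(40) * 302 * 571 / 1000
= 185.41 kN

185.41


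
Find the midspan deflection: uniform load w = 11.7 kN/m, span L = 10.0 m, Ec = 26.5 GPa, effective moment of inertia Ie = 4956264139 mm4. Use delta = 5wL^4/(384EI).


Convert: L = 10.0 m = 10000 mm, Ec = 26.5 GPa = 26500 MPa
delta = 5 * 11.7 * 10000^4 / (384 * 26500 * 4956264139)
= 11.6 mm

11.6
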